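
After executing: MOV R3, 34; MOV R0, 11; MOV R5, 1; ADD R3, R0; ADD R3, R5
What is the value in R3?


Register state trace:
  MOV R3, 34  → R3 = 34
  MOV R0, 11  → R0 = 11
  MOV R5, 1  → R5 = 1
  ADD R3, R0  → R3 = 34 + 11 = 45
  ADD R3, R5  → R3 = 45 + 1 = 46
Final: R3 = 46

46


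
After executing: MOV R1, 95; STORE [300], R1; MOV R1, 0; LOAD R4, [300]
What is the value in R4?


Register and memory trace:
  MOV R1, 95  → R1 = 95
  STORE [300], R1  → mem[300] = 95
  MOV R1, 0  → R1 = 0
  LOAD R4, [300]  → R4 = mem[300] = 95
Final: R4 = 95

95


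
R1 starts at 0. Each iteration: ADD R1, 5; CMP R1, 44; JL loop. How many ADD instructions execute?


Loop trace (R1 starts at 0, target 44, step 5):
  ADD #1: R1 = 0 + 5 = 5  → 5 < 44, loop
  ADD #2: R1 = 5 + 5 = 10  → 10 < 44, loop
  ADD #3: R1 = 10 + 5 = 15  → 15 < 44, loop
  ADD #4: R1 = 15 + 5 = 20  → 20 < 44, loop
  ADD #5: R1 = 20 + 5 = 25  → 25 < 44, loop
  ADD #6: R1 = 25 + 5 = 30  → 30 < 44, loop
  ADD #7: R1 = 30 + 5 = 35  → 35 < 44, loop
  ADD #8: R1 = 35 + 5 = 40  → 40 < 44, loop
  ADD #9: R1 = 40 + 5 = 45  → 45 >= 44, exit
Total ADD instructions: 9

9


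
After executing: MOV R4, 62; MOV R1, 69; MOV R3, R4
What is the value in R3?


Register state trace:
  MOV R4, 62  → R4 = 62
  MOV R1, 69  → R1 = 69
  MOV R3, R4  → R3 = 62
Final: R3 = 62

62


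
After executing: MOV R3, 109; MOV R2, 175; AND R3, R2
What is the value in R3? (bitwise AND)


Register state trace:
  MOV R3, 109  → R3 = 109 (0b01101101)
  MOV R2, 175  → R2 = 175 (0b10101111)
  AND R3, R2  → R3 = 109 AND 175 = 45 (0b00101101)
Final: R3 = 45

45


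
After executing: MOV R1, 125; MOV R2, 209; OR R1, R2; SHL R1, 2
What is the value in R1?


Register state trace:
  MOV R1, 125  → R1 = 125 (0b01111101)
  MOV R2, 209  → R2 = 209 (0b11010001)
  OR R1, R2  → R1 = 125 OR 209 = 253 (0b11111101)
  SHL R1, 2  → R1 = 253 << 2 = 1012
Final: R1 = 1012

1012


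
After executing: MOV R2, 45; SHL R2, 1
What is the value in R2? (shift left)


Register state trace:
  MOV R2, 45  → R2 = 45
  SHL R2, 1  → R2 = 45 << 1 = 45 * 2^1 = 90
Final: R2 = 90

90


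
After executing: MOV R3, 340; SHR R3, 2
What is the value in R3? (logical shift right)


Register state trace:
  MOV R3, 340  → R3 = 340
  SHR R3, 2  → R3 = 340 >> 2 = 340 // 2^2 = 85
Final: R3 = 85

85


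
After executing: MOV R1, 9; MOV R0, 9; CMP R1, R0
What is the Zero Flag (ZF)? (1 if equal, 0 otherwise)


Register state trace:
  MOV R1, 9  → R1 = 9
  MOV R0, 9  → R0 = 9
  CMP R1, R0  → computes 9 - 9 = 0
  Result is zero, so values are equal
ZF = 1

1


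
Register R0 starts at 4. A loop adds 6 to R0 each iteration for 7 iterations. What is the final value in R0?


Starting value: R0 = 4
  Iter 1: R0 = 4 + 6 = 10
  Iter 2: R0 = 10 + 6 = 16
  Iter 3: R0 = 16 + 6 = 22
  Iter 4: R0 = 22 + 6 = 28
  Iter 5: R0 = 28 + 6 = 34
  Iter 6: R0 = 34 + 6 = 40
  Iter 7: R0 = 40 + 6 = 46
Final: R0 = 46

46


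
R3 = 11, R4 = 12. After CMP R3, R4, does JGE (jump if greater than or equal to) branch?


Trace:
  R3 = 11, R4 = 12
  CMP R3, R4  → compares 11 vs 12
  JGE checks: is 11 greater than or equal to 12?
  11 < 12, so condition is false
Branch taken: No

No


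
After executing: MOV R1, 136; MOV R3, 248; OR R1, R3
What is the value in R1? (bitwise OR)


Register state trace:
  MOV R1, 136  → R1 = 136 (0b10001000)
  MOV R3, 248  → R3 = 248 (0b11111000)
  OR R1, R3   → R1 = 136 OR 248 = 248 (0b11111000)
Final: R1 = 248

248


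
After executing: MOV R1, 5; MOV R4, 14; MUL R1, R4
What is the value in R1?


Register state trace:
  MOV R1, 5  → R1 = 5
  MOV R4, 14  → R4 = 14
  MUL R1, R4  → R1 = 5 * 14 = 70
Final: R1 = 70

70


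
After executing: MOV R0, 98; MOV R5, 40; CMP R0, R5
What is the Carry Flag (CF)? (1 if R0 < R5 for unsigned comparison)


Register state trace:
  MOV R0, 98  → R0 = 98
  MOV R5, 40  → R5 = 40
  CMP R0, R5  → unsigned 98 - 40: no borrow
  98 >= 40, so CF = 0
CF = 0

0


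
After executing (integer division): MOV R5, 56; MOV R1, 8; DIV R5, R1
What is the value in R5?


Register state trace:
  MOV R5, 56  → R5 = 56
  MOV R1, 8  → R1 = 8
  DIV R5, R1  → R5 = 56 // 8 = 7
Final: R5 = 7

7


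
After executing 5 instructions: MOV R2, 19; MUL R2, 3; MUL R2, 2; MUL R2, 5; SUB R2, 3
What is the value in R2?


Register state trace:
  MOV R2, 19  → R2 = 19
  MUL R2, 3  → R2 = 19 * 3 = 57
  MUL R2, 2  → R2 = 57 * 2 = 114
  MUL R2, 5  → R2 = 114 * 5 = 570
  SUB R2, 3  → R2 = 570 - 3 = 567
Final: R2 = 567

567


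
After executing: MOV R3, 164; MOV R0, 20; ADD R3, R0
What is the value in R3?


Register state trace:
  MOV R3, 164  → R3 = 164
  MOV R0, 20  → R0 = 20
  ADD R3, R0  → R3 = 164 + 20 = 184
Final: R3 = 184

184


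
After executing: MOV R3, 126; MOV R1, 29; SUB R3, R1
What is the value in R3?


Register state trace:
  MOV R3, 126  → R3 = 126
  MOV R1, 29  → R1 = 29
  SUB R3, R1  → R3 = 126 - 29 = 97
Final: R3 = 97

97


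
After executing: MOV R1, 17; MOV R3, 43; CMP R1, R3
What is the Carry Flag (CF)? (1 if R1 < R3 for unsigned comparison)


Register state trace:
  MOV R1, 17  → R1 = 17
  MOV R3, 43  → R3 = 43
  CMP R1, R3  → unsigned 17 - 43: borrow occurs
  17 < 43, so CF = 1
CF = 1

1


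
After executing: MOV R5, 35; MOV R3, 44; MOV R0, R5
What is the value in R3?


Register state trace:
  MOV R5, 35  → R5 = 35
  MOV R3, 44  → R3 = 44
  MOV R0, R5  → R0 = 35
Final: R3 = 44

44


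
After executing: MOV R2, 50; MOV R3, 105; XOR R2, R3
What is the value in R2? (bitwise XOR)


Register state trace:
  MOV R2, 50  → R2 = 50 (0b00110010)
  MOV R3, 105  → R3 = 105 (0b01101001)
  XOR R2, R3  → R2 = 50 XOR 105 = 91 (0b01011011)
Final: R2 = 91

91


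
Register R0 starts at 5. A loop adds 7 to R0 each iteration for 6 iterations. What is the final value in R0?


Starting value: R0 = 5
  Iter 1: R0 = 5 + 7 = 12
  Iter 2: R0 = 12 + 7 = 19
  Iter 3: R0 = 19 + 7 = 26
  Iter 4: R0 = 26 + 7 = 33
  Iter 5: R0 = 33 + 7 = 40
  Iter 6: R0 = 40 + 7 = 47
Final: R0 = 47

47


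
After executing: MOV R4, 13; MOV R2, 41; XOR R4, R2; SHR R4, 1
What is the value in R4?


Register state trace:
  MOV R4, 13  → R4 = 13 (0b00001101)
  MOV R2, 41  → R2 = 41 (0b00101001)
  XOR R4, R2  → R4 = 13 XOR 41 = 36 (0b00100100)
  SHR R4, 1  → R4 = 36 >> 1 = 18
Final: R4 = 18

18


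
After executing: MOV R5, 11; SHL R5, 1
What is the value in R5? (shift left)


Register state trace:
  MOV R5, 11  → R5 = 11
  SHL R5, 1  → R5 = 11 << 1 = 11 * 2^1 = 22
Final: R5 = 22

22


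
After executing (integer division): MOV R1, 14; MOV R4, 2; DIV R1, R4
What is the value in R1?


Register state trace:
  MOV R1, 14  → R1 = 14
  MOV R4, 2  → R4 = 2
  DIV R1, R4  → R1 = 14 // 2 = 7
Final: R1 = 7

7


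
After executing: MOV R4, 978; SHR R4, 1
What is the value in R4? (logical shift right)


Register state trace:
  MOV R4, 978  → R4 = 978
  SHR R4, 1  → R4 = 978 >> 1 = 978 // 2^1 = 489
Final: R4 = 489

489


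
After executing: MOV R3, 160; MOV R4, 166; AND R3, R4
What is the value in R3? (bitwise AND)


Register state trace:
  MOV R3, 160  → R3 = 160 (0b10100000)
  MOV R4, 166  → R4 = 166 (0b10100110)
  AND R3, R4  → R3 = 160 AND 166 = 160 (0b10100000)
Final: R3 = 160

160


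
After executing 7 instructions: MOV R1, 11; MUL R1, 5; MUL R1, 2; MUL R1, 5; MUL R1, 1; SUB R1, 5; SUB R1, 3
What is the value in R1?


Register state trace:
  MOV R1, 11  → R1 = 11
  MUL R1, 5  → R1 = 11 * 5 = 55
  MUL R1, 2  → R1 = 55 * 2 = 110
  MUL R1, 5  → R1 = 110 * 5 = 550
  MUL R1, 1  → R1 = 550 * 1 = 550
  SUB R1, 5  → R1 = 550 - 5 = 545
  SUB R1, 3  → R1 = 545 - 3 = 542
Final: R1 = 542

542


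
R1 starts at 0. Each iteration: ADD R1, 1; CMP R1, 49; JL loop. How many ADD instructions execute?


Loop trace (R1 starts at 0, target 49, step 1):
  ADD #1: R1 = 0 + 1 = 1  → 1 < 49, loop
  ADD #2: R1 = 1 + 1 = 2  → 2 < 49, loop
  ADD #3: R1 = 2 + 1 = 3  → 3 < 49, loop
  ADD #4: R1 = 3 + 1 = 4  → 4 < 49, loop
  ADD #5: R1 = 4 + 1 = 5  → 5 < 49, loop
  ADD #6: R1 = 5 + 1 = 6  → 6 < 49, loop
  ADD #7: R1 = 6 + 1 = 7  → 7 < 49, loop
  ADD #8: R1 = 7 + 1 = 8  → 8 < 49, loop
  ADD #9: R1 = 8 + 1 = 9  → 9 < 49, loop
  ADD #10: R1 = 9 + 1 = 10  → 10 < 49, loop
  ADD #11: R1 = 10 + 1 = 11  → 11 < 49, loop
  ADD #12: R1 = 11 + 1 = 12  → 12 < 49, loop
  ADD #13: R1 = 12 + 1 = 13  → 13 < 49, loop
  ADD #14: R1 = 13 + 1 = 14  → 14 < 49, loop
  ADD #15: R1 = 14 + 1 = 15  → 15 < 49, loop
  ADD #16: R1 = 15 + 1 = 16  → 16 < 49, loop
  ADD #17: R1 = 16 + 1 = 17  → 17 < 49, loop
  ADD #18: R1 = 17 + 1 = 18  → 18 < 49, loop
  ADD #19: R1 = 18 + 1 = 19  → 19 < 49, loop
  ADD #20: R1 = 19 + 1 = 20  → 20 < 49, loop
  ADD #21: R1 = 20 + 1 = 21  → 21 < 49, loop
  ADD #22: R1 = 21 + 1 = 22  → 22 < 49, loop
  ADD #23: R1 = 22 + 1 = 23  → 23 < 49, loop
  ADD #24: R1 = 23 + 1 = 24  → 24 < 49, loop
  ADD #25: R1 = 24 + 1 = 25  → 25 < 49, loop
  ADD #26: R1 = 25 + 1 = 26  → 26 < 49, loop
  ADD #27: R1 = 26 + 1 = 27  → 27 < 49, loop
  ADD #28: R1 = 27 + 1 = 28  → 28 < 49, loop
  ADD #29: R1 = 28 + 1 = 29  → 29 < 49, loop
  ADD #30: R1 = 29 + 1 = 30  → 30 < 49, loop
  ADD #31: R1 = 30 + 1 = 31  → 31 < 49, loop
  ADD #32: R1 = 31 + 1 = 32  → 32 < 49, loop
  ADD #33: R1 = 32 + 1 = 33  → 33 < 49, loop
  ADD #34: R1 = 33 + 1 = 34  → 34 < 49, loop
  ADD #35: R1 = 34 + 1 = 35  → 35 < 49, loop
  ADD #36: R1 = 35 + 1 = 36  → 36 < 49, loop
  ADD #37: R1 = 36 + 1 = 37  → 37 < 49, loop
  ADD #38: R1 = 37 + 1 = 38  → 38 < 49, loop
  ADD #39: R1 = 38 + 1 = 39  → 39 < 49, loop
  ADD #40: R1 = 39 + 1 = 40  → 40 < 49, loop
  ADD #41: R1 = 40 + 1 = 41  → 41 < 49, loop
  ADD #42: R1 = 41 + 1 = 42  → 42 < 49, loop
  ADD #43: R1 = 42 + 1 = 43  → 43 < 49, loop
  ADD #44: R1 = 43 + 1 = 44  → 44 < 49, loop
  ADD #45: R1 = 44 + 1 = 45  → 45 < 49, loop
  ADD #46: R1 = 45 + 1 = 46  → 46 < 49, loop
  ADD #47: R1 = 46 + 1 = 47  → 47 < 49, loop
  ADD #48: R1 = 47 + 1 = 48  → 48 < 49, loop
  ADD #49: R1 = 48 + 1 = 49  → 49 >= 49, exit
Total ADD instructions: 49

49


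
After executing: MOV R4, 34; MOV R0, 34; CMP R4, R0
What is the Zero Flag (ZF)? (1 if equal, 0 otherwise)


Register state trace:
  MOV R4, 34  → R4 = 34
  MOV R0, 34  → R0 = 34
  CMP R4, R0  → computes 34 - 34 = 0
  Result is zero, so values are equal
ZF = 1

1


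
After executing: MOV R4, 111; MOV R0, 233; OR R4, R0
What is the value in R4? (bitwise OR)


Register state trace:
  MOV R4, 111  → R4 = 111 (0b01101111)
  MOV R0, 233  → R0 = 233 (0b11101001)
  OR R4, R0   → R4 = 111 OR 233 = 239 (0b11101111)
Final: R4 = 239

239


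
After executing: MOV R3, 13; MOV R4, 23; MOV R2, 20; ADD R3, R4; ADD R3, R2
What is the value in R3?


Register state trace:
  MOV R3, 13  → R3 = 13
  MOV R4, 23  → R4 = 23
  MOV R2, 20  → R2 = 20
  ADD R3, R4  → R3 = 13 + 23 = 36
  ADD R3, R2  → R3 = 36 + 20 = 56
Final: R3 = 56

56


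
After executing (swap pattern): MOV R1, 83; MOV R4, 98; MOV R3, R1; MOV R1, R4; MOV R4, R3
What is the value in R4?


Register state trace (swap pattern):
  MOV R1, 83  → R1 = 83
  MOV R4, 98  → R4 = 98
  MOV R3, R1  → R3 = 83  (save R1)
  MOV R1, R4  → R1 = 98  (R1 gets R4's value)
  MOV R4, R3  → R4 = 83  (R4 gets saved value)
Final: R4 = 83

83


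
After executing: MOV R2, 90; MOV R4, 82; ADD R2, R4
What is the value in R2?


Register state trace:
  MOV R2, 90  → R2 = 90
  MOV R4, 82  → R4 = 82
  ADD R2, R4  → R2 = 90 + 82 = 172
Final: R2 = 172

172


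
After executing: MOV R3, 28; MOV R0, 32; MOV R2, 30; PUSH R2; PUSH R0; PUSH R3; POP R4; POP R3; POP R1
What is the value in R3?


Stack trace (top is rightmost):
  MOV R3, 28  → R3 = 28
  MOV R0, 32  → R0 = 32
  MOV R2, 30  → R2 = 30
  PUSH R2  → stack: [30]
  PUSH R0  → stack: [30, 32]
  PUSH R3  → stack: [30, 32, 28]
  POP R4  → R4 = 28, stack: [30, 32]
  POP R3  → R3 = 32, stack: [30]
  POP R1  → R1 = 30, stack: []
Final: R3 = 32

32


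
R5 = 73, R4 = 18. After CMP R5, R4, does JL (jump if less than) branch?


Trace:
  R5 = 73, R4 = 18
  CMP R5, R4  → compares 73 vs 18
  JL checks: is 73 less than 18?
  73 > 18, so condition is false
Branch taken: No

No


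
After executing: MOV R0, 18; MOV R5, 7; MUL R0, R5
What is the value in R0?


Register state trace:
  MOV R0, 18  → R0 = 18
  MOV R5, 7  → R5 = 7
  MUL R0, R5  → R0 = 18 * 7 = 126
Final: R0 = 126

126


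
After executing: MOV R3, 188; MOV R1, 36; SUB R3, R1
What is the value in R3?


Register state trace:
  MOV R3, 188  → R3 = 188
  MOV R1, 36  → R1 = 36
  SUB R3, R1  → R3 = 188 - 36 = 152
Final: R3 = 152

152


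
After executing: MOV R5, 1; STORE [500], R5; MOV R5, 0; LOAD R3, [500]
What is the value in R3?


Register and memory trace:
  MOV R5, 1  → R5 = 1
  STORE [500], R5  → mem[500] = 1
  MOV R5, 0  → R5 = 0
  LOAD R3, [500]  → R3 = mem[500] = 1
Final: R3 = 1

1


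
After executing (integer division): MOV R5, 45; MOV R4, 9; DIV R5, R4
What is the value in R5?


Register state trace:
  MOV R5, 45  → R5 = 45
  MOV R4, 9  → R4 = 9
  DIV R5, R4  → R5 = 45 // 9 = 5
Final: R5 = 5

5


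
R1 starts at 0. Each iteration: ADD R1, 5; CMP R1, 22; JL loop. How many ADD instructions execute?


Loop trace (R1 starts at 0, target 22, step 5):
  ADD #1: R1 = 0 + 5 = 5  → 5 < 22, loop
  ADD #2: R1 = 5 + 5 = 10  → 10 < 22, loop
  ADD #3: R1 = 10 + 5 = 15  → 15 < 22, loop
  ADD #4: R1 = 15 + 5 = 20  → 20 < 22, loop
  ADD #5: R1 = 20 + 5 = 25  → 25 >= 22, exit
Total ADD instructions: 5

5


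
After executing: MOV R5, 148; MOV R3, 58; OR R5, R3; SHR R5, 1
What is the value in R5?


Register state trace:
  MOV R5, 148  → R5 = 148 (0b10010100)
  MOV R3, 58  → R3 = 58 (0b00111010)
  OR R5, R3  → R5 = 148 OR 58 = 190 (0b10111110)
  SHR R5, 1  → R5 = 190 >> 1 = 95
Final: R5 = 95

95


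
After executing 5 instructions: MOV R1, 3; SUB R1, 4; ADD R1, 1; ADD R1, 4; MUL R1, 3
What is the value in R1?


Register state trace:
  MOV R1, 3  → R1 = 3
  SUB R1, 4  → R1 = 3 - 4 = -1
  ADD R1, 1  → R1 = -1 + 1 = 0
  ADD R1, 4  → R1 = 0 + 4 = 4
  MUL R1, 3  → R1 = 4 * 3 = 12
Final: R1 = 12

12


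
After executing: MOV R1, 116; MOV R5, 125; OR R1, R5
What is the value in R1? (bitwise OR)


Register state trace:
  MOV R1, 116  → R1 = 116 (0b01110100)
  MOV R5, 125  → R5 = 125 (0b01111101)
  OR R1, R5   → R1 = 116 OR 125 = 125 (0b01111101)
Final: R1 = 125

125


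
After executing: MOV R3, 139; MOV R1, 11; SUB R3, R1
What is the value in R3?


Register state trace:
  MOV R3, 139  → R3 = 139
  MOV R1, 11  → R1 = 11
  SUB R3, R1  → R3 = 139 - 11 = 128
Final: R3 = 128

128


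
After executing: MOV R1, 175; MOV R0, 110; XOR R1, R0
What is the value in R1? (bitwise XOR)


Register state trace:
  MOV R1, 175  → R1 = 175 (0b10101111)
  MOV R0, 110  → R0 = 110 (0b01101110)
  XOR R1, R0  → R1 = 175 XOR 110 = 193 (0b11000001)
Final: R1 = 193

193


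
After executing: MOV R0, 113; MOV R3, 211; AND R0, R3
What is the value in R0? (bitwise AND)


Register state trace:
  MOV R0, 113  → R0 = 113 (0b01110001)
  MOV R3, 211  → R3 = 211 (0b11010011)
  AND R0, R3  → R0 = 113 AND 211 = 81 (0b01010001)
Final: R0 = 81

81


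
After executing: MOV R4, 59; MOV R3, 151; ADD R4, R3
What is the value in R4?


Register state trace:
  MOV R4, 59  → R4 = 59
  MOV R3, 151  → R3 = 151
  ADD R4, R3  → R4 = 59 + 151 = 210
Final: R4 = 210

210


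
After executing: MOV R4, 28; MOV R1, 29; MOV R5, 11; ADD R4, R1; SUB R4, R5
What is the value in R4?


Register state trace:
  MOV R4, 28  → R4 = 28
  MOV R1, 29  → R1 = 29
  MOV R5, 11  → R5 = 11
  ADD R4, R1  → R4 = 28 + 29 = 57
  SUB R4, R5  → R4 = 57 - 11 = 46
Final: R4 = 46

46


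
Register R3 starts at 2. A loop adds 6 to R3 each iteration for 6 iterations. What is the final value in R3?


Starting value: R3 = 2
  Iter 1: R3 = 2 + 6 = 8
  Iter 2: R3 = 8 + 6 = 14
  Iter 3: R3 = 14 + 6 = 20
  Iter 4: R3 = 20 + 6 = 26
  Iter 5: R3 = 26 + 6 = 32
  Iter 6: R3 = 32 + 6 = 38
Final: R3 = 38

38


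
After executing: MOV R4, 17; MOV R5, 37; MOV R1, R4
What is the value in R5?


Register state trace:
  MOV R4, 17  → R4 = 17
  MOV R5, 37  → R5 = 37
  MOV R1, R4  → R1 = 17
Final: R5 = 37

37


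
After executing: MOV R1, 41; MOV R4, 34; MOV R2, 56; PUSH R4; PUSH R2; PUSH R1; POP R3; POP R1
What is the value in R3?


Stack trace (top is rightmost):
  MOV R1, 41  → R1 = 41
  MOV R4, 34  → R4 = 34
  MOV R2, 56  → R2 = 56
  PUSH R4  → stack: [34]
  PUSH R2  → stack: [34, 56]
  PUSH R1  → stack: [34, 56, 41]
  POP R3  → R3 = 41, stack: [34, 56]
  POP R1  → R1 = 56, stack: [34]
Final: R3 = 41

41


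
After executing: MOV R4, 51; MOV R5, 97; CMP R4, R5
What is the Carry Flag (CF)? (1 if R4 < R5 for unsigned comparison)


Register state trace:
  MOV R4, 51  → R4 = 51
  MOV R5, 97  → R5 = 97
  CMP R4, R5  → unsigned 51 - 97: borrow occurs
  51 < 97, so CF = 1
CF = 1

1


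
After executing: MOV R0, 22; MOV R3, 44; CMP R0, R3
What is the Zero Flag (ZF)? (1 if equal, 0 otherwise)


Register state trace:
  MOV R0, 22  → R0 = 22
  MOV R3, 44  → R3 = 44
  CMP R0, R3  → computes 22 - 44 = -22
  Result is nonzero, so values are not equal
ZF = 0

0


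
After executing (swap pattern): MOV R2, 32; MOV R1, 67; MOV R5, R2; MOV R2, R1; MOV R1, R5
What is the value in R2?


Register state trace (swap pattern):
  MOV R2, 32  → R2 = 32
  MOV R1, 67  → R1 = 67
  MOV R5, R2  → R5 = 32  (save R2)
  MOV R2, R1  → R2 = 67  (R2 gets R1's value)
  MOV R1, R5  → R1 = 32  (R1 gets saved value)
Final: R2 = 67

67


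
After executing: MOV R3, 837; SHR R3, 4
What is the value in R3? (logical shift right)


Register state trace:
  MOV R3, 837  → R3 = 837
  SHR R3, 4  → R3 = 837 >> 4 = 837 // 2^4 = 52
Final: R3 = 52

52


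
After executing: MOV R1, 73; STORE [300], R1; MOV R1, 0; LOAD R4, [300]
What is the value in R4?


Register and memory trace:
  MOV R1, 73  → R1 = 73
  STORE [300], R1  → mem[300] = 73
  MOV R1, 0  → R1 = 0
  LOAD R4, [300]  → R4 = mem[300] = 73
Final: R4 = 73

73


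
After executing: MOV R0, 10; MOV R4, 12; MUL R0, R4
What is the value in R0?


Register state trace:
  MOV R0, 10  → R0 = 10
  MOV R4, 12  → R4 = 12
  MUL R0, R4  → R0 = 10 * 12 = 120
Final: R0 = 120

120


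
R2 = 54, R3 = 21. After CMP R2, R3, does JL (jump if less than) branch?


Trace:
  R2 = 54, R3 = 21
  CMP R2, R3  → compares 54 vs 21
  JL checks: is 54 less than 21?
  54 > 21, so condition is false
Branch taken: No

No


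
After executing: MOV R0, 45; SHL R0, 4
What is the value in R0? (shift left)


Register state trace:
  MOV R0, 45  → R0 = 45
  SHL R0, 4  → R0 = 45 << 4 = 45 * 2^4 = 720
Final: R0 = 720

720


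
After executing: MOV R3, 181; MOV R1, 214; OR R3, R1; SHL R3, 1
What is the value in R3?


Register state trace:
  MOV R3, 181  → R3 = 181 (0b10110101)
  MOV R1, 214  → R1 = 214 (0b11010110)
  OR R3, R1  → R3 = 181 OR 214 = 247 (0b11110111)
  SHL R3, 1  → R3 = 247 << 1 = 494
Final: R3 = 494

494


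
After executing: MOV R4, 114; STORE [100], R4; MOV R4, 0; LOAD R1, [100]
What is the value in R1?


Register and memory trace:
  MOV R4, 114  → R4 = 114
  STORE [100], R4  → mem[100] = 114
  MOV R4, 0  → R4 = 0
  LOAD R1, [100]  → R1 = mem[100] = 114
Final: R1 = 114

114


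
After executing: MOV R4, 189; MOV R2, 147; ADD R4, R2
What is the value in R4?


Register state trace:
  MOV R4, 189  → R4 = 189
  MOV R2, 147  → R2 = 147
  ADD R4, R2  → R4 = 189 + 147 = 336
Final: R4 = 336

336


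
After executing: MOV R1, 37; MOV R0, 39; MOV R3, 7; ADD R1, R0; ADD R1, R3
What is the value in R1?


Register state trace:
  MOV R1, 37  → R1 = 37
  MOV R0, 39  → R0 = 39
  MOV R3, 7  → R3 = 7
  ADD R1, R0  → R1 = 37 + 39 = 76
  ADD R1, R3  → R1 = 76 + 7 = 83
Final: R1 = 83

83


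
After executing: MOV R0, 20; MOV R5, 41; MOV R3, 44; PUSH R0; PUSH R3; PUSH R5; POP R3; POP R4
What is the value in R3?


Stack trace (top is rightmost):
  MOV R0, 20  → R0 = 20
  MOV R5, 41  → R5 = 41
  MOV R3, 44  → R3 = 44
  PUSH R0  → stack: [20]
  PUSH R3  → stack: [20, 44]
  PUSH R5  → stack: [20, 44, 41]
  POP R3  → R3 = 41, stack: [20, 44]
  POP R4  → R4 = 44, stack: [20]
Final: R3 = 41

41


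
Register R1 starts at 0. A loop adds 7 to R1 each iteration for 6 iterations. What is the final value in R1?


Starting value: R1 = 0
  Iter 1: R1 = 0 + 7 = 7
  Iter 2: R1 = 7 + 7 = 14
  Iter 3: R1 = 14 + 7 = 21
  Iter 4: R1 = 21 + 7 = 28
  Iter 5: R1 = 28 + 7 = 35
  Iter 6: R1 = 35 + 7 = 42
Final: R1 = 42

42


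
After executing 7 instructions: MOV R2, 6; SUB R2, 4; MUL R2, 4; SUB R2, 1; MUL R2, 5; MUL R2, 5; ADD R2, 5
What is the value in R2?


Register state trace:
  MOV R2, 6  → R2 = 6
  SUB R2, 4  → R2 = 6 - 4 = 2
  MUL R2, 4  → R2 = 2 * 4 = 8
  SUB R2, 1  → R2 = 8 - 1 = 7
  MUL R2, 5  → R2 = 7 * 5 = 35
  MUL R2, 5  → R2 = 35 * 5 = 175
  ADD R2, 5  → R2 = 175 + 5 = 180
Final: R2 = 180

180


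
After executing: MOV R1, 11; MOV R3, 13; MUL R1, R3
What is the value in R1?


Register state trace:
  MOV R1, 11  → R1 = 11
  MOV R3, 13  → R3 = 13
  MUL R1, R3  → R1 = 11 * 13 = 143
Final: R1 = 143

143


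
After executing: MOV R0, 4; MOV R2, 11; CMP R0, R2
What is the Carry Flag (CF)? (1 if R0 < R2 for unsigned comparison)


Register state trace:
  MOV R0, 4  → R0 = 4
  MOV R2, 11  → R2 = 11
  CMP R0, R2  → unsigned 4 - 11: borrow occurs
  4 < 11, so CF = 1
CF = 1

1


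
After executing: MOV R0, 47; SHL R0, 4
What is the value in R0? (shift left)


Register state trace:
  MOV R0, 47  → R0 = 47
  SHL R0, 4  → R0 = 47 << 4 = 47 * 2^4 = 752
Final: R0 = 752

752


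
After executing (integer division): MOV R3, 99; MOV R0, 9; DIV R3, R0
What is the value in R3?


Register state trace:
  MOV R3, 99  → R3 = 99
  MOV R0, 9  → R0 = 9
  DIV R3, R0  → R3 = 99 // 9 = 11
Final: R3 = 11

11


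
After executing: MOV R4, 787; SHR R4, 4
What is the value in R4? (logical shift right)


Register state trace:
  MOV R4, 787  → R4 = 787
  SHR R4, 4  → R4 = 787 >> 4 = 787 // 2^4 = 49
Final: R4 = 49

49


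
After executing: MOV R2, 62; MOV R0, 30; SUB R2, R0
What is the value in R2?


Register state trace:
  MOV R2, 62  → R2 = 62
  MOV R0, 30  → R0 = 30
  SUB R2, R0  → R2 = 62 - 30 = 32
Final: R2 = 32

32


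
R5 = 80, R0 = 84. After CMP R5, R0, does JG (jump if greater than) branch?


Trace:
  R5 = 80, R0 = 84
  CMP R5, R0  → compares 80 vs 84
  JG checks: is 80 greater than 84?
  80 < 84, so condition is false
Branch taken: No

No


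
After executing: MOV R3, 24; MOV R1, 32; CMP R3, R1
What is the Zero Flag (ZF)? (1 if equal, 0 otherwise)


Register state trace:
  MOV R3, 24  → R3 = 24
  MOV R1, 32  → R1 = 32
  CMP R3, R1  → computes 24 - 32 = -8
  Result is nonzero, so values are not equal
ZF = 0

0


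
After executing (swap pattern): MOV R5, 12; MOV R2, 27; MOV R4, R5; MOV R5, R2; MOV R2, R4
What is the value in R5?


Register state trace (swap pattern):
  MOV R5, 12  → R5 = 12
  MOV R2, 27  → R2 = 27
  MOV R4, R5  → R4 = 12  (save R5)
  MOV R5, R2  → R5 = 27  (R5 gets R2's value)
  MOV R2, R4  → R2 = 12  (R2 gets saved value)
Final: R5 = 27

27


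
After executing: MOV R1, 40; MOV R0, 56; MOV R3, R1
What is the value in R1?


Register state trace:
  MOV R1, 40  → R1 = 40
  MOV R0, 56  → R0 = 56
  MOV R3, R1  → R3 = 40
Final: R1 = 40

40


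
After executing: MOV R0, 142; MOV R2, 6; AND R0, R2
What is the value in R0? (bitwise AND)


Register state trace:
  MOV R0, 142  → R0 = 142 (0b10001110)
  MOV R2, 6  → R2 = 6 (0b00000110)
  AND R0, R2  → R0 = 142 AND 6 = 6 (0b00000110)
Final: R0 = 6

6


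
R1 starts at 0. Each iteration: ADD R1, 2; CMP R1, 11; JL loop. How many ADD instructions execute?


Loop trace (R1 starts at 0, target 11, step 2):
  ADD #1: R1 = 0 + 2 = 2  → 2 < 11, loop
  ADD #2: R1 = 2 + 2 = 4  → 4 < 11, loop
  ADD #3: R1 = 4 + 2 = 6  → 6 < 11, loop
  ADD #4: R1 = 6 + 2 = 8  → 8 < 11, loop
  ADD #5: R1 = 8 + 2 = 10  → 10 < 11, loop
  ADD #6: R1 = 10 + 2 = 12  → 12 >= 11, exit
Total ADD instructions: 6

6


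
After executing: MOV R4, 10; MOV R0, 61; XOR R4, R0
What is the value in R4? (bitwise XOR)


Register state trace:
  MOV R4, 10  → R4 = 10 (0b00001010)
  MOV R0, 61  → R0 = 61 (0b00111101)
  XOR R4, R0  → R4 = 10 XOR 61 = 55 (0b00110111)
Final: R4 = 55

55


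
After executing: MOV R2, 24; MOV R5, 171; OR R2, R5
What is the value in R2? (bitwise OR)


Register state trace:
  MOV R2, 24  → R2 = 24 (0b00011000)
  MOV R5, 171  → R5 = 171 (0b10101011)
  OR R2, R5   → R2 = 24 OR 171 = 187 (0b10111011)
Final: R2 = 187

187


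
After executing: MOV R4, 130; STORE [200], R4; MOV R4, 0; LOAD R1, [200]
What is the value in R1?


Register and memory trace:
  MOV R4, 130  → R4 = 130
  STORE [200], R4  → mem[200] = 130
  MOV R4, 0  → R4 = 0
  LOAD R1, [200]  → R1 = mem[200] = 130
Final: R1 = 130

130


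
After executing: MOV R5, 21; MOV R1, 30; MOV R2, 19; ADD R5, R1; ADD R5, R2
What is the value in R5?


Register state trace:
  MOV R5, 21  → R5 = 21
  MOV R1, 30  → R1 = 30
  MOV R2, 19  → R2 = 19
  ADD R5, R1  → R5 = 21 + 30 = 51
  ADD R5, R2  → R5 = 51 + 19 = 70
Final: R5 = 70

70


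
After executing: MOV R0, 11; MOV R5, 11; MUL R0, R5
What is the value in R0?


Register state trace:
  MOV R0, 11  → R0 = 11
  MOV R5, 11  → R5 = 11
  MUL R0, R5  → R0 = 11 * 11 = 121
Final: R0 = 121

121


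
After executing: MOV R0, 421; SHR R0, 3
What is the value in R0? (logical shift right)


Register state trace:
  MOV R0, 421  → R0 = 421
  SHR R0, 3  → R0 = 421 >> 3 = 421 // 2^3 = 52
Final: R0 = 52

52


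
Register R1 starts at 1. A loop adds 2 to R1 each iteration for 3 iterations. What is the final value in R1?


Starting value: R1 = 1
  Iter 1: R1 = 1 + 2 = 3
  Iter 2: R1 = 3 + 2 = 5
  Iter 3: R1 = 5 + 2 = 7
Final: R1 = 7

7


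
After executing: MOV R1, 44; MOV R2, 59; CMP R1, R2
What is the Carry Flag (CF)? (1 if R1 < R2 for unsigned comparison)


Register state trace:
  MOV R1, 44  → R1 = 44
  MOV R2, 59  → R2 = 59
  CMP R1, R2  → unsigned 44 - 59: borrow occurs
  44 < 59, so CF = 1
CF = 1

1


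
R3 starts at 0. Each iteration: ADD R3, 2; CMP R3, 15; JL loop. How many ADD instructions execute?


Loop trace (R3 starts at 0, target 15, step 2):
  ADD #1: R3 = 0 + 2 = 2  → 2 < 15, loop
  ADD #2: R3 = 2 + 2 = 4  → 4 < 15, loop
  ADD #3: R3 = 4 + 2 = 6  → 6 < 15, loop
  ADD #4: R3 = 6 + 2 = 8  → 8 < 15, loop
  ADD #5: R3 = 8 + 2 = 10  → 10 < 15, loop
  ADD #6: R3 = 10 + 2 = 12  → 12 < 15, loop
  ADD #7: R3 = 12 + 2 = 14  → 14 < 15, loop
  ADD #8: R3 = 14 + 2 = 16  → 16 >= 15, exit
Total ADD instructions: 8

8


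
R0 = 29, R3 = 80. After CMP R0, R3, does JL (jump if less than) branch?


Trace:
  R0 = 29, R3 = 80
  CMP R0, R3  → compares 29 vs 80
  JL checks: is 29 less than 80?
  29 < 80, so condition is true
Branch taken: Yes

Yes


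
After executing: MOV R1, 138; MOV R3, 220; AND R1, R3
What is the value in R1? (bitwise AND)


Register state trace:
  MOV R1, 138  → R1 = 138 (0b10001010)
  MOV R3, 220  → R3 = 220 (0b11011100)
  AND R1, R3  → R1 = 138 AND 220 = 136 (0b10001000)
Final: R1 = 136

136


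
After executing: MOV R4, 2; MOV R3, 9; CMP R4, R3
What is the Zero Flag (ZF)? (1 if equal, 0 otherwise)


Register state trace:
  MOV R4, 2  → R4 = 2
  MOV R3, 9  → R3 = 9
  CMP R4, R3  → computes 2 - 9 = -7
  Result is nonzero, so values are not equal
ZF = 0

0


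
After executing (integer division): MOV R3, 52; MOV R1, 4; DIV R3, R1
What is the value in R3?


Register state trace:
  MOV R3, 52  → R3 = 52
  MOV R1, 4  → R1 = 4
  DIV R3, R1  → R3 = 52 // 4 = 13
Final: R3 = 13

13


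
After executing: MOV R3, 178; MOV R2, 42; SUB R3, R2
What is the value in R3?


Register state trace:
  MOV R3, 178  → R3 = 178
  MOV R2, 42  → R2 = 42
  SUB R3, R2  → R3 = 178 - 42 = 136
Final: R3 = 136

136


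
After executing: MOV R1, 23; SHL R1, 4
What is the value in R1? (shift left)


Register state trace:
  MOV R1, 23  → R1 = 23
  SHL R1, 4  → R1 = 23 << 4 = 23 * 2^4 = 368
Final: R1 = 368

368


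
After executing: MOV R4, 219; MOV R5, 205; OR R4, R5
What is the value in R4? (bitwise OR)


Register state trace:
  MOV R4, 219  → R4 = 219 (0b11011011)
  MOV R5, 205  → R5 = 205 (0b11001101)
  OR R4, R5   → R4 = 219 OR 205 = 223 (0b11011111)
Final: R4 = 223

223


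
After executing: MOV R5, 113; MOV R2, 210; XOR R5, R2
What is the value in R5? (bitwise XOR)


Register state trace:
  MOV R5, 113  → R5 = 113 (0b01110001)
  MOV R2, 210  → R2 = 210 (0b11010010)
  XOR R5, R2  → R5 = 113 XOR 210 = 163 (0b10100011)
Final: R5 = 163

163


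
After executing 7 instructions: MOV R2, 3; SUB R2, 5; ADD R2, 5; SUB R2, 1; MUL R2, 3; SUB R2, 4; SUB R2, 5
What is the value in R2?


Register state trace:
  MOV R2, 3  → R2 = 3
  SUB R2, 5  → R2 = 3 - 5 = -2
  ADD R2, 5  → R2 = -2 + 5 = 3
  SUB R2, 1  → R2 = 3 - 1 = 2
  MUL R2, 3  → R2 = 2 * 3 = 6
  SUB R2, 4  → R2 = 6 - 4 = 2
  SUB R2, 5  → R2 = 2 - 5 = -3
Final: R2 = -3

-3


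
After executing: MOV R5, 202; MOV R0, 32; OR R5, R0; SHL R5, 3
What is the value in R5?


Register state trace:
  MOV R5, 202  → R5 = 202 (0b11001010)
  MOV R0, 32  → R0 = 32 (0b00100000)
  OR R5, R0  → R5 = 202 OR 32 = 234 (0b11101010)
  SHL R5, 3  → R5 = 234 << 3 = 1872
Final: R5 = 1872

1872


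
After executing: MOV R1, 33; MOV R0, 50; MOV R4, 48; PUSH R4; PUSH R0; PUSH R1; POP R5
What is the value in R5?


Stack trace (top is rightmost):
  MOV R1, 33  → R1 = 33
  MOV R0, 50  → R0 = 50
  MOV R4, 48  → R4 = 48
  PUSH R4  → stack: [48]
  PUSH R0  → stack: [48, 50]
  PUSH R1  → stack: [48, 50, 33]
  POP R5  → R5 = 33, stack: [48, 50]
Final: R5 = 33

33


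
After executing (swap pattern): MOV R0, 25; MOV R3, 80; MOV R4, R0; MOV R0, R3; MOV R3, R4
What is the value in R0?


Register state trace (swap pattern):
  MOV R0, 25  → R0 = 25
  MOV R3, 80  → R3 = 80
  MOV R4, R0  → R4 = 25  (save R0)
  MOV R0, R3  → R0 = 80  (R0 gets R3's value)
  MOV R3, R4  → R3 = 25  (R3 gets saved value)
Final: R0 = 80

80


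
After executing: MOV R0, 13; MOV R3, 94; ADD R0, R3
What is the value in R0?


Register state trace:
  MOV R0, 13  → R0 = 13
  MOV R3, 94  → R3 = 94
  ADD R0, R3  → R0 = 13 + 94 = 107
Final: R0 = 107

107


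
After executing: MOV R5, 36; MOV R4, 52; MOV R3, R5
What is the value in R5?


Register state trace:
  MOV R5, 36  → R5 = 36
  MOV R4, 52  → R4 = 52
  MOV R3, R5  → R3 = 36
Final: R5 = 36

36


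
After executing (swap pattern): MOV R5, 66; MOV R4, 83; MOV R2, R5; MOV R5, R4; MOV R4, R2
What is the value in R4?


Register state trace (swap pattern):
  MOV R5, 66  → R5 = 66
  MOV R4, 83  → R4 = 83
  MOV R2, R5  → R2 = 66  (save R5)
  MOV R5, R4  → R5 = 83  (R5 gets R4's value)
  MOV R4, R2  → R4 = 66  (R4 gets saved value)
Final: R4 = 66

66


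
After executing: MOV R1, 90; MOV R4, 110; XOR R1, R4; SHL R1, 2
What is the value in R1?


Register state trace:
  MOV R1, 90  → R1 = 90 (0b01011010)
  MOV R4, 110  → R4 = 110 (0b01101110)
  XOR R1, R4  → R1 = 90 XOR 110 = 52 (0b00110100)
  SHL R1, 2  → R1 = 52 << 2 = 208
Final: R1 = 208

208


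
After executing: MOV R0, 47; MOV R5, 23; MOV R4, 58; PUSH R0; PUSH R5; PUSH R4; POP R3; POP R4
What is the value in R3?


Stack trace (top is rightmost):
  MOV R0, 47  → R0 = 47
  MOV R5, 23  → R5 = 23
  MOV R4, 58  → R4 = 58
  PUSH R0  → stack: [47]
  PUSH R5  → stack: [47, 23]
  PUSH R4  → stack: [47, 23, 58]
  POP R3  → R3 = 58, stack: [47, 23]
  POP R4  → R4 = 23, stack: [47]
Final: R3 = 58

58


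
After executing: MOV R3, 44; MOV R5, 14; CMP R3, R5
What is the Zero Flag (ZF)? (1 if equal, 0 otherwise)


Register state trace:
  MOV R3, 44  → R3 = 44
  MOV R5, 14  → R5 = 14
  CMP R3, R5  → computes 44 - 14 = 30
  Result is nonzero, so values are not equal
ZF = 0

0


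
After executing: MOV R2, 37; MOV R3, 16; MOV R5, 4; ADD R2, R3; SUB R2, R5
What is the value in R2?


Register state trace:
  MOV R2, 37  → R2 = 37
  MOV R3, 16  → R3 = 16
  MOV R5, 4  → R5 = 4
  ADD R2, R3  → R2 = 37 + 16 = 53
  SUB R2, R5  → R2 = 53 - 4 = 49
Final: R2 = 49

49


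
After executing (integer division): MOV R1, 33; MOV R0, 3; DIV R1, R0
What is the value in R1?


Register state trace:
  MOV R1, 33  → R1 = 33
  MOV R0, 3  → R0 = 3
  DIV R1, R0  → R1 = 33 // 3 = 11
Final: R1 = 11

11


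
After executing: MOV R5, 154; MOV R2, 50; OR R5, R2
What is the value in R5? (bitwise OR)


Register state trace:
  MOV R5, 154  → R5 = 154 (0b10011010)
  MOV R2, 50  → R2 = 50 (0b00110010)
  OR R5, R2   → R5 = 154 OR 50 = 186 (0b10111010)
Final: R5 = 186

186


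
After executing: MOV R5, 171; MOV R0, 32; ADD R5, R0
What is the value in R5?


Register state trace:
  MOV R5, 171  → R5 = 171
  MOV R0, 32  → R0 = 32
  ADD R5, R0  → R5 = 171 + 32 = 203
Final: R5 = 203

203


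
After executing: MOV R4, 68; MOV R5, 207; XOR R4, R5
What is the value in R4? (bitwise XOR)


Register state trace:
  MOV R4, 68  → R4 = 68 (0b01000100)
  MOV R5, 207  → R5 = 207 (0b11001111)
  XOR R4, R5  → R4 = 68 XOR 207 = 139 (0b10001011)
Final: R4 = 139

139


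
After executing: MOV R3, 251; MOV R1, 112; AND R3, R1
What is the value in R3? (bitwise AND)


Register state trace:
  MOV R3, 251  → R3 = 251 (0b11111011)
  MOV R1, 112  → R1 = 112 (0b01110000)
  AND R3, R1  → R3 = 251 AND 112 = 112 (0b01110000)
Final: R3 = 112

112


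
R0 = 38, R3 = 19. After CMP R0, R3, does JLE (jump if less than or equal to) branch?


Trace:
  R0 = 38, R3 = 19
  CMP R0, R3  → compares 38 vs 19
  JLE checks: is 38 less than or equal to 19?
  38 > 19, so condition is false
Branch taken: No

No


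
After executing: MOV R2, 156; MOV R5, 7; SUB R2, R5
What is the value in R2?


Register state trace:
  MOV R2, 156  → R2 = 156
  MOV R5, 7  → R5 = 7
  SUB R2, R5  → R2 = 156 - 7 = 149
Final: R2 = 149

149


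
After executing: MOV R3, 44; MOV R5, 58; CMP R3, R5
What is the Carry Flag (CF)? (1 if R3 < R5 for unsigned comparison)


Register state trace:
  MOV R3, 44  → R3 = 44
  MOV R5, 58  → R5 = 58
  CMP R3, R5  → unsigned 44 - 58: borrow occurs
  44 < 58, so CF = 1
CF = 1

1


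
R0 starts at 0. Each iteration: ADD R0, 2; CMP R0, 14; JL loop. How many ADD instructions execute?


Loop trace (R0 starts at 0, target 14, step 2):
  ADD #1: R0 = 0 + 2 = 2  → 2 < 14, loop
  ADD #2: R0 = 2 + 2 = 4  → 4 < 14, loop
  ADD #3: R0 = 4 + 2 = 6  → 6 < 14, loop
  ADD #4: R0 = 6 + 2 = 8  → 8 < 14, loop
  ADD #5: R0 = 8 + 2 = 10  → 10 < 14, loop
  ADD #6: R0 = 10 + 2 = 12  → 12 < 14, loop
  ADD #7: R0 = 12 + 2 = 14  → 14 >= 14, exit
Total ADD instructions: 7

7


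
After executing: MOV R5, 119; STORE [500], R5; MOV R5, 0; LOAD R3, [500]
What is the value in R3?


Register and memory trace:
  MOV R5, 119  → R5 = 119
  STORE [500], R5  → mem[500] = 119
  MOV R5, 0  → R5 = 0
  LOAD R3, [500]  → R3 = mem[500] = 119
Final: R3 = 119

119


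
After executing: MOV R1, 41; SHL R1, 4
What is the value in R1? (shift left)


Register state trace:
  MOV R1, 41  → R1 = 41
  SHL R1, 4  → R1 = 41 << 4 = 41 * 2^4 = 656
Final: R1 = 656

656


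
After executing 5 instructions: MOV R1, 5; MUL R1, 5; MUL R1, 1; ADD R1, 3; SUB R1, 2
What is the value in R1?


Register state trace:
  MOV R1, 5  → R1 = 5
  MUL R1, 5  → R1 = 5 * 5 = 25
  MUL R1, 1  → R1 = 25 * 1 = 25
  ADD R1, 3  → R1 = 25 + 3 = 28
  SUB R1, 2  → R1 = 28 - 2 = 26
Final: R1 = 26

26


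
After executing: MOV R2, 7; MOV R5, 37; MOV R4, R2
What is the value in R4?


Register state trace:
  MOV R2, 7  → R2 = 7
  MOV R5, 37  → R5 = 37
  MOV R4, R2  → R4 = 7
Final: R4 = 7

7


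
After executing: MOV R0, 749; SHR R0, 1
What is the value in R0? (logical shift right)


Register state trace:
  MOV R0, 749  → R0 = 749
  SHR R0, 1  → R0 = 749 >> 1 = 749 // 2^1 = 374
Final: R0 = 374

374


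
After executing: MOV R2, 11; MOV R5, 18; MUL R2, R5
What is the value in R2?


Register state trace:
  MOV R2, 11  → R2 = 11
  MOV R5, 18  → R5 = 18
  MUL R2, R5  → R2 = 11 * 18 = 198
Final: R2 = 198

198


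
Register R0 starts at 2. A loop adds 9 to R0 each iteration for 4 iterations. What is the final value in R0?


Starting value: R0 = 2
  Iter 1: R0 = 2 + 9 = 11
  Iter 2: R0 = 11 + 9 = 20
  Iter 3: R0 = 20 + 9 = 29
  Iter 4: R0 = 29 + 9 = 38
Final: R0 = 38

38


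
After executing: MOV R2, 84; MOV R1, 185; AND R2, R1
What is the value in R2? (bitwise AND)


Register state trace:
  MOV R2, 84  → R2 = 84 (0b01010100)
  MOV R1, 185  → R1 = 185 (0b10111001)
  AND R2, R1  → R2 = 84 AND 185 = 16 (0b00010000)
Final: R2 = 16

16


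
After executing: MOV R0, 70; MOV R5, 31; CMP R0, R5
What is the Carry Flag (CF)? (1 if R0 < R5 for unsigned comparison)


Register state trace:
  MOV R0, 70  → R0 = 70
  MOV R5, 31  → R5 = 31
  CMP R0, R5  → unsigned 70 - 31: no borrow
  70 >= 31, so CF = 0
CF = 0

0


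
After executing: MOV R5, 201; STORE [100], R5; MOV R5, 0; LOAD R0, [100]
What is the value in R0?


Register and memory trace:
  MOV R5, 201  → R5 = 201
  STORE [100], R5  → mem[100] = 201
  MOV R5, 0  → R5 = 0
  LOAD R0, [100]  → R0 = mem[100] = 201
Final: R0 = 201

201


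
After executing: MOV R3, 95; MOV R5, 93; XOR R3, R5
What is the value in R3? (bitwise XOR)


Register state trace:
  MOV R3, 95  → R3 = 95 (0b01011111)
  MOV R5, 93  → R5 = 93 (0b01011101)
  XOR R3, R5  → R3 = 95 XOR 93 = 2 (0b00000010)
Final: R3 = 2

2


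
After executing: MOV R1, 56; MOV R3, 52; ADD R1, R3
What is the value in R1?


Register state trace:
  MOV R1, 56  → R1 = 56
  MOV R3, 52  → R3 = 52
  ADD R1, R3  → R1 = 56 + 52 = 108
Final: R1 = 108

108


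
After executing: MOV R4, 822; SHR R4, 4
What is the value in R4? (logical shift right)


Register state trace:
  MOV R4, 822  → R4 = 822
  SHR R4, 4  → R4 = 822 >> 4 = 822 // 2^4 = 51
Final: R4 = 51

51


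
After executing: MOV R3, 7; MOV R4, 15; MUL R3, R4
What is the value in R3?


Register state trace:
  MOV R3, 7  → R3 = 7
  MOV R4, 15  → R4 = 15
  MUL R3, R4  → R3 = 7 * 15 = 105
Final: R3 = 105

105


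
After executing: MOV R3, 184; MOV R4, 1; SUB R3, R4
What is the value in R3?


Register state trace:
  MOV R3, 184  → R3 = 184
  MOV R4, 1  → R4 = 1
  SUB R3, R4  → R3 = 184 - 1 = 183
Final: R3 = 183

183


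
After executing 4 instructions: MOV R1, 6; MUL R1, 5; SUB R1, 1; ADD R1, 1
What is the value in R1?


Register state trace:
  MOV R1, 6  → R1 = 6
  MUL R1, 5  → R1 = 6 * 5 = 30
  SUB R1, 1  → R1 = 30 - 1 = 29
  ADD R1, 1  → R1 = 29 + 1 = 30
Final: R1 = 30

30


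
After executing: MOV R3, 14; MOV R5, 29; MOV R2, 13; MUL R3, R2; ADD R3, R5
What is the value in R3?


Register state trace:
  MOV R3, 14  → R3 = 14
  MOV R5, 29  → R5 = 29
  MOV R2, 13  → R2 = 13
  MUL R3, R2  → R3 = 14 * 13 = 182
  ADD R3, R5  → R3 = 182 + 29 = 211
Final: R3 = 211

211


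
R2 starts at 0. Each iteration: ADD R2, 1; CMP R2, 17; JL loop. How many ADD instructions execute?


Loop trace (R2 starts at 0, target 17, step 1):
  ADD #1: R2 = 0 + 1 = 1  → 1 < 17, loop
  ADD #2: R2 = 1 + 1 = 2  → 2 < 17, loop
  ADD #3: R2 = 2 + 1 = 3  → 3 < 17, loop
  ADD #4: R2 = 3 + 1 = 4  → 4 < 17, loop
  ADD #5: R2 = 4 + 1 = 5  → 5 < 17, loop
  ADD #6: R2 = 5 + 1 = 6  → 6 < 17, loop
  ADD #7: R2 = 6 + 1 = 7  → 7 < 17, loop
  ADD #8: R2 = 7 + 1 = 8  → 8 < 17, loop
  ADD #9: R2 = 8 + 1 = 9  → 9 < 17, loop
  ADD #10: R2 = 9 + 1 = 10  → 10 < 17, loop
  ADD #11: R2 = 10 + 1 = 11  → 11 < 17, loop
  ADD #12: R2 = 11 + 1 = 12  → 12 < 17, loop
  ADD #13: R2 = 12 + 1 = 13  → 13 < 17, loop
  ADD #14: R2 = 13 + 1 = 14  → 14 < 17, loop
  ADD #15: R2 = 14 + 1 = 15  → 15 < 17, loop
  ADD #16: R2 = 15 + 1 = 16  → 16 < 17, loop
  ADD #17: R2 = 16 + 1 = 17  → 17 >= 17, exit
Total ADD instructions: 17

17
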